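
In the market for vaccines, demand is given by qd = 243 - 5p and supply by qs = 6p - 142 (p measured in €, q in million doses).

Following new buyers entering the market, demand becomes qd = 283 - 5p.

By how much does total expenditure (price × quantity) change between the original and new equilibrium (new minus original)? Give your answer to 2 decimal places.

+1090.25

Before the shock: 243 - 5p = 6p - 142 ⇒ 385 = 11p ⇒ p = 35, q = 68.
After the shift, demand is qd = 283 - 5p and supply is qs = 6p - 142.
Setting them equal: 283 - 5p = 6p - 142 → 425 = 11p, so p = 425/11 ≈ 38.6364 and q = 988/11 ≈ 89.8182.
Expenditure moves from 35×68 = 2380 to 38.6364×89.8182 = 3470.2479; change = +1090.25.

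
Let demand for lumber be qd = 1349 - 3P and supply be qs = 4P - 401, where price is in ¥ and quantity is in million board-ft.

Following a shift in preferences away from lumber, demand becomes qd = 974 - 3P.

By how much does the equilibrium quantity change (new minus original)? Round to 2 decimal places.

-214.29

Original equilibrium: 1349 - 3P = 4P - 401 gives 1750 = 7P, so P = 250 and q = 599.
The shock moves the curves to qd = 974 - 3P and qs = 4P - 401.
Equate the new curves: 974 - 3P = 4P - 401, giving 1375 = 7P, P = 1375/7 ≈ 196.4286, q = 2693/7 ≈ 384.7143.
Δq = 384.7143 − 599 = -214.29.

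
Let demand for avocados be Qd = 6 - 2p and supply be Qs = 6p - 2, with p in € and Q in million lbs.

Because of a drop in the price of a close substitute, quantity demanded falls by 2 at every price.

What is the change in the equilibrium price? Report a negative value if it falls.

Original equilibrium: 6 - 2p = 6p - 2 gives 8 = 8p, so p = 1 and Q = 4.
The shock moves the curves to Qd = 4 - 2p and Qs = 6p - 2.
Clearing the new market: 4 - 2p = 6p - 2, so p = 0.75 and Q = 2.5.
Δp = 0.75 − 1 = -0.25.

-0.25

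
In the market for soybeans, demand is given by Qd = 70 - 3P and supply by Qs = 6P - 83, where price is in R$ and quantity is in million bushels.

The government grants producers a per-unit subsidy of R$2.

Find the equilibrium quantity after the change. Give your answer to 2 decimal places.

23.00

Before the shock: 70 - 3P = 6P - 83 ⇒ 153 = 9P ⇒ P = 17, Q = 19.
Since sellers receive the price plus the subsidy, the effective supply curve becomes Qs = 6P - 71.
Equate the new curves: 70 - 3P = 6P - 71, giving 141 = 9P, P = 47/3 ≈ 15.6667, Q = 23.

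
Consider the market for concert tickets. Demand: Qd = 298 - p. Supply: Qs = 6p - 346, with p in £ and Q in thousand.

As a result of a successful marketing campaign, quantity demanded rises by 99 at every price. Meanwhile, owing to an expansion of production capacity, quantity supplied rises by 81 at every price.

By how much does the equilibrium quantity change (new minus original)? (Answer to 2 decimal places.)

+96.43

Original equilibrium: 298 - p = 6p - 346 gives 644 = 7p, so p = 92 and Q = 206.
After the shift, demand is Qd = 397 - p and supply is Qs = 6p - 265.
Equate the new curves: 397 - p = 6p - 265, giving 662 = 7p, p = 662/7 ≈ 94.5714, Q = 2117/7 ≈ 302.4286.
ΔQ = 302.4286 − 206 = +96.43.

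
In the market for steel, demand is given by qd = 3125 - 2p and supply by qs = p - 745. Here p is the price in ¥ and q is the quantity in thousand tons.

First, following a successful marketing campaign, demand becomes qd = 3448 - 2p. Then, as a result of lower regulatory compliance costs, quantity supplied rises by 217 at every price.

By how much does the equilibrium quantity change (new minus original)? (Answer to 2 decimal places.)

Initially, 3125 - 2p = p - 745, so 3870 = 3p and p = 1290, q = 545.
The new curves are qd = 3448 - 2p (demand) and qs = p - 528 (supply).
Clearing the new market: 3448 - 2p = p - 528, so p = 3976/3 ≈ 1325.3333 and q = 2392/3 ≈ 797.3333.
Δq = 797.3333 − 545 = +252.33.

+252.33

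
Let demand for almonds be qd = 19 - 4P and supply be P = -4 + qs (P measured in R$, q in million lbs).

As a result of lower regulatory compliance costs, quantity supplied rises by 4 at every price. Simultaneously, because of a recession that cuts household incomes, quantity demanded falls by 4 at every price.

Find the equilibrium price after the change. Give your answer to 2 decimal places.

1.40

Original equilibrium: 19 - 4P = P + 4 gives 15 = 5P, so P = 3 and q = 7.
After the shift, demand is qd = 15 - 4P and supply is qs = P + 8.
Clearing the new market: 15 - 4P = P + 8, so P = 1.4 and q = 9.4.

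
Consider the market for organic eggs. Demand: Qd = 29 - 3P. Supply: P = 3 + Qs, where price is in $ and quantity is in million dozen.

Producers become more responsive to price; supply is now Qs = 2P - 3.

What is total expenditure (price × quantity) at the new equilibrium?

Original equilibrium: 29 - 3P = P - 3 gives 32 = 4P, so P = 8 and Q = 5.
With the change applied: demand Qd = 29 - 3P, supply Qs = 2P - 3.
Setting them equal: 29 - 3P = 2P - 3 → 32 = 5P, so P = 6.4 and Q = 9.8.
New expenditure = 6.4 × 9.8 = 62.72.

62.72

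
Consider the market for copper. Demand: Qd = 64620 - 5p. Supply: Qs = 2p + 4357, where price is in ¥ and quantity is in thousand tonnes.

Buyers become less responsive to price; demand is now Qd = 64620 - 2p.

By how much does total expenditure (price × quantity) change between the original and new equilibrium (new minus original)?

Original equilibrium: 64620 - 5p = 2p + 4357 gives 60263 = 7p, so p = 8609 and Q = 21575.
With the change applied: demand Qd = 64620 - 2p, supply Qs = 2p + 4357.
New equilibrium: 64620 - 2p = 2p + 4357 ⇒ 60263 = 4p ⇒ p = 15065.75, Q = 34488.5.
Expenditure moves from 8609×21575 = 185739175 to 15065.75×34488.5 = 519595118.875; change = +333855943.875.

+333855943.875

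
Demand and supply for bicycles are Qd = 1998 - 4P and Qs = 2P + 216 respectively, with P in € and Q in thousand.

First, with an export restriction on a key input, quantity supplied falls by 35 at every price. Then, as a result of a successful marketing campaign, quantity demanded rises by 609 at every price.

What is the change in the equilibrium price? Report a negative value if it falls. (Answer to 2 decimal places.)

+107.33

Initially, 1998 - 4P = 2P + 216, so 1782 = 6P and P = 297, Q = 810.
After the shift, demand is Qd = 2607 - 4P and supply is Qs = 2P + 181.
New equilibrium: 2607 - 4P = 2P + 181 ⇒ 2426 = 6P ⇒ P = 1213/3 ≈ 404.3333, Q = 2969/3 ≈ 989.6667.
ΔP = 404.3333 − 297 = +107.33.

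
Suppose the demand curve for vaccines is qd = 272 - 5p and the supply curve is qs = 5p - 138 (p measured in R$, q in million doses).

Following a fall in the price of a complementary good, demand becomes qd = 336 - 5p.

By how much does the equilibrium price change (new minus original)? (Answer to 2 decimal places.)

Initially, 272 - 5p = 5p - 138, so 410 = 10p and p = 41, q = 67.
After the shift, demand is qd = 336 - 5p and supply is qs = 5p - 138.
Equate the new curves: 336 - 5p = 5p - 138, giving 474 = 10p, p = 47.4, q = 99.
Δp = 47.4 − 41 = +6.40.

+6.40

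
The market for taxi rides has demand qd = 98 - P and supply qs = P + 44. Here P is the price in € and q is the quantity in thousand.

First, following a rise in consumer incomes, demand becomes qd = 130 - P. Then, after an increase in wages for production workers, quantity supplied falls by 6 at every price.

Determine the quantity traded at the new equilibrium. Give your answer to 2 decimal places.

84.00

Solve the original market: 98 - P = P + 44, hence P = 27 and q = 71.
After the shift, demand is qd = 130 - P and supply is qs = P + 38.
Clearing the new market: 130 - P = P + 38, so P = 46 and q = 84.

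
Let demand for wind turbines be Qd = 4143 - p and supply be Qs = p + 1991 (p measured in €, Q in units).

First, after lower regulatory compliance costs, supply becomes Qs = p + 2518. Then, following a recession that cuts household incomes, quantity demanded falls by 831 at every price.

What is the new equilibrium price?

397

Before the shock: 4143 - p = p + 1991 ⇒ 2152 = 2p ⇒ p = 1076, Q = 3067.
After the shift, demand is Qd = 3312 - p and supply is Qs = p + 2518.
New equilibrium: 3312 - p = p + 2518 ⇒ 794 = 2p ⇒ p = 397, Q = 2915.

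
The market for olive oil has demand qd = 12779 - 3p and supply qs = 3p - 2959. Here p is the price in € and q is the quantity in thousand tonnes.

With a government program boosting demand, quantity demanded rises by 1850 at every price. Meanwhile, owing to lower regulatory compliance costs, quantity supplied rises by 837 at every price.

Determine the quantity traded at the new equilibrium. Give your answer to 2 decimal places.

Solve the original market: 12779 - 3p = 3p - 2959, hence p = 2623 and q = 4910.
After the shift, demand is qd = 14629 - 3p and supply is qs = 3p - 2122.
Equate the new curves: 14629 - 3p = 3p - 2122, giving 16751 = 6p, p = 16751/6 ≈ 2791.8333, q = 6253.5.

6253.50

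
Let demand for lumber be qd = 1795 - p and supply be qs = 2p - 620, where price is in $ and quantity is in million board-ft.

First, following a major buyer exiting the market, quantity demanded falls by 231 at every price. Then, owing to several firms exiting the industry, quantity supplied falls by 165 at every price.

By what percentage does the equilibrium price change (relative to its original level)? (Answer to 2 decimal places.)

-2.73

Before the shock: 1795 - p = 2p - 620 ⇒ 2415 = 3p ⇒ p = 805, q = 990.
After the shift, demand is qd = 1564 - p and supply is qs = 2p - 785.
New equilibrium: 1564 - p = 2p - 785 ⇒ 2349 = 3p ⇒ p = 783, q = 781.
%Δp = (783 − 805) / 805 × 100 = -2.73%.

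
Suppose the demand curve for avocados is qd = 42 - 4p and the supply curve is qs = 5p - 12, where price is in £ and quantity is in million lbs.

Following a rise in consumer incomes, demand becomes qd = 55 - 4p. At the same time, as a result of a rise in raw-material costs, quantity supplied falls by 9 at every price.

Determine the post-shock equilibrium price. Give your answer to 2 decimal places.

Before the shock: 42 - 4p = 5p - 12 ⇒ 54 = 9p ⇒ p = 6, q = 18.
The shock moves the curves to qd = 55 - 4p and qs = 5p - 21.
Clearing the new market: 55 - 4p = 5p - 21, so p = 76/9 ≈ 8.4444 and q = 191/9 ≈ 21.2222.

8.44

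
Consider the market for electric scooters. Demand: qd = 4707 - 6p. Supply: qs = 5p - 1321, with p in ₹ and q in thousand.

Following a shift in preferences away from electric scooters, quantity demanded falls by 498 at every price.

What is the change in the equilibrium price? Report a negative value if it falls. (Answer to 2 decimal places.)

Solve the original market: 4707 - 6p = 5p - 1321, hence p = 548 and q = 1419.
After the shift, demand is qd = 4209 - 6p and supply is qs = 5p - 1321.
Equate the new curves: 4209 - 6p = 5p - 1321, giving 5530 = 11p, p = 5530/11 ≈ 502.7273, q = 13119/11 ≈ 1192.6364.
Δp = 502.7273 − 548 = -45.27.

-45.27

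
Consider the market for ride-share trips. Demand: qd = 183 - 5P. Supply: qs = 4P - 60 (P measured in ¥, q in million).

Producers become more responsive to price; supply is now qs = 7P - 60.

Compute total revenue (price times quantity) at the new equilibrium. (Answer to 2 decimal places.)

1655.44

Solve the original market: 183 - 5P = 4P - 60, hence P = 27 and q = 48.
After the shift, demand is qd = 183 - 5P and supply is qs = 7P - 60.
New equilibrium: 183 - 5P = 7P - 60 ⇒ 243 = 12P ⇒ P = 20.25, q = 81.75.
New expenditure = 20.25 × 81.75 = 1655.44.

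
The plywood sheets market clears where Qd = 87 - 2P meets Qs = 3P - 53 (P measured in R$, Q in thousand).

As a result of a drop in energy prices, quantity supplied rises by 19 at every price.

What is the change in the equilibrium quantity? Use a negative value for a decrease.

+7.6

Solve the original market: 87 - 2P = 3P - 53, hence P = 28 and Q = 31.
With the change applied: demand Qd = 87 - 2P, supply Qs = 3P - 34.
Equate the new curves: 87 - 2P = 3P - 34, giving 121 = 5P, P = 24.2, Q = 38.6.
ΔQ = 38.6 − 31 = +7.6.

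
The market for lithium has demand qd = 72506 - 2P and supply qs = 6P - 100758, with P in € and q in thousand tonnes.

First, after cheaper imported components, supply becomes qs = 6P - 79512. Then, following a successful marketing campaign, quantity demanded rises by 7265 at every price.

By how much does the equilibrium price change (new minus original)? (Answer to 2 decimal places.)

-1747.63

Before the shock: 72506 - 2P = 6P - 100758 ⇒ 173264 = 8P ⇒ P = 21658, q = 29190.
With the change applied: demand qd = 79771 - 2P, supply qs = 6P - 79512.
Equate the new curves: 79771 - 2P = 6P - 79512, giving 159283 = 8P, P = 19910.375, q = 39950.25.
ΔP = 19910.375 − 21658 = -1747.63.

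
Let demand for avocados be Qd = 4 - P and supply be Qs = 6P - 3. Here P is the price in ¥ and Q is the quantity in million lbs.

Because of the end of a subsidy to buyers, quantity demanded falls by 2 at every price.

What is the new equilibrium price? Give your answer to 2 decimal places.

0.71

Solve the original market: 4 - P = 6P - 3, hence P = 1 and Q = 3.
With the change applied: demand Qd = 2 - P, supply Qs = 6P - 3.
Clearing the new market: 2 - P = 6P - 3, so P = 5/7 ≈ 0.7143 and Q = 9/7 ≈ 1.2857.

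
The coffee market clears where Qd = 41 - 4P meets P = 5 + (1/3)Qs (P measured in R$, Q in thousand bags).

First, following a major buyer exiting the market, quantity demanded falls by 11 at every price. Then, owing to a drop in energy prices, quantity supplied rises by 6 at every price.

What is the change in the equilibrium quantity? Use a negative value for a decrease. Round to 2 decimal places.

-1.29

Initially, 41 - 4P = 3P - 15, so 56 = 7P and P = 8, Q = 9.
The new curves are Qd = 30 - 4P (demand) and Qs = 3P - 9 (supply).
Clearing the new market: 30 - 4P = 3P - 9, so P = 39/7 ≈ 5.5714 and Q = 54/7 ≈ 7.7143.
ΔQ = 7.7143 − 9 = -1.29.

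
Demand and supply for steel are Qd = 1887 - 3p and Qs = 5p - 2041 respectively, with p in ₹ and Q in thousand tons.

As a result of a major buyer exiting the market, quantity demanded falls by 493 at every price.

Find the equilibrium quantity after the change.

Original equilibrium: 1887 - 3p = 5p - 2041 gives 3928 = 8p, so p = 491 and Q = 414.
The new curves are Qd = 1394 - 3p (demand) and Qs = 5p - 2041 (supply).
New equilibrium: 1394 - 3p = 5p - 2041 ⇒ 3435 = 8p ⇒ p = 429.375, Q = 105.875.

105.875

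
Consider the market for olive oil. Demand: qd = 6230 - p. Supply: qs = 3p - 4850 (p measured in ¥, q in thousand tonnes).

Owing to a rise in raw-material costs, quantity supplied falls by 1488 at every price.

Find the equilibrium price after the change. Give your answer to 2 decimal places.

Solve the original market: 6230 - p = 3p - 4850, hence p = 2770 and q = 3460.
With the change applied: demand qd = 6230 - p, supply qs = 3p - 6338.
Equate the new curves: 6230 - p = 3p - 6338, giving 12568 = 4p, p = 3142, q = 3088.

3142.00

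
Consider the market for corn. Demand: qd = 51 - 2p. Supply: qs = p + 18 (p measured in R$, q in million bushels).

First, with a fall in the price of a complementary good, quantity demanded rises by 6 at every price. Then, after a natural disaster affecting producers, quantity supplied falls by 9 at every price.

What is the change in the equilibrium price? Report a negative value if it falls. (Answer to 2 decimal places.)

+5.00

Original equilibrium: 51 - 2p = p + 18 gives 33 = 3p, so p = 11 and q = 29.
The new curves are qd = 57 - 2p (demand) and qs = p + 9 (supply).
Setting them equal: 57 - 2p = p + 9 → 48 = 3p, so p = 16 and q = 25.
Δp = 16 − 11 = +5.00.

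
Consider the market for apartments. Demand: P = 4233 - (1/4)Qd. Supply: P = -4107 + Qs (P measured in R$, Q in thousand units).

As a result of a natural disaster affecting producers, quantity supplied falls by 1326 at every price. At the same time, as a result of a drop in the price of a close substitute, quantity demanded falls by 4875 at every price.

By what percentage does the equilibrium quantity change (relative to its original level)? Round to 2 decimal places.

-30.51

Before the shock: 16932 - 4P = P + 4107 ⇒ 12825 = 5P ⇒ P = 2565, Q = 6672.
After the shift, demand is Qd = 12057 - 4P and supply is Qs = P + 2781.
Setting them equal: 12057 - 4P = P + 2781 → 9276 = 5P, so P = 1855.2 and Q = 4636.2.
%ΔQ = (4636.2 − 6672) / 6672 × 100 = -30.51%.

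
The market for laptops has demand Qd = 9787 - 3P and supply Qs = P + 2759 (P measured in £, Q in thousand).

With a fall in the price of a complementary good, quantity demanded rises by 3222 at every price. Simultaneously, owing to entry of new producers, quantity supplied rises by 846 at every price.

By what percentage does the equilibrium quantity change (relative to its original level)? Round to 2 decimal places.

Before the shock: 9787 - 3P = P + 2759 ⇒ 7028 = 4P ⇒ P = 1757, Q = 4516.
The shock moves the curves to Qd = 13009 - 3P and Qs = P + 3605.
Equate the new curves: 13009 - 3P = P + 3605, giving 9404 = 4P, P = 2351, Q = 5956.
%ΔQ = (5956 − 4516) / 4516 × 100 = +31.89%.

+31.89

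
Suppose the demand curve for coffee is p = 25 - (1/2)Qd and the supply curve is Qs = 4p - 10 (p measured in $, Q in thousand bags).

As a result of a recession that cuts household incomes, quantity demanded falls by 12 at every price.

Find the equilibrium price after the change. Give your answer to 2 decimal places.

8.00

Initially, 50 - 2p = 4p - 10, so 60 = 6p and p = 10, Q = 30.
The shock moves the curves to Qd = 38 - 2p and Qs = 4p - 10.
New equilibrium: 38 - 2p = 4p - 10 ⇒ 48 = 6p ⇒ p = 8, Q = 22.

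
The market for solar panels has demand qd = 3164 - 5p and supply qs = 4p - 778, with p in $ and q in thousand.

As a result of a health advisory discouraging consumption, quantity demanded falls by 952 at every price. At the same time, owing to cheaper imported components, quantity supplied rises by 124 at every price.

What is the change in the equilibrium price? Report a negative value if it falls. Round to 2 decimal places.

Before the shock: 3164 - 5p = 4p - 778 ⇒ 3942 = 9p ⇒ p = 438, q = 974.
The shock moves the curves to qd = 2212 - 5p and qs = 4p - 654.
Equate the new curves: 2212 - 5p = 4p - 654, giving 2866 = 9p, p = 2866/9 ≈ 318.4444, q = 5578/9 ≈ 619.7778.
Δp = 318.4444 − 438 = -119.56.

-119.56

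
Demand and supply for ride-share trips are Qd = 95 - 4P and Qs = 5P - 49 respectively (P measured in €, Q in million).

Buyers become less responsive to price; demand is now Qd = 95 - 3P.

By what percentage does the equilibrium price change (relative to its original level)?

+12.5

Before the shock: 95 - 4P = 5P - 49 ⇒ 144 = 9P ⇒ P = 16, Q = 31.
The shock moves the curves to Qd = 95 - 3P and Qs = 5P - 49.
New equilibrium: 95 - 3P = 5P - 49 ⇒ 144 = 8P ⇒ P = 18, Q = 41.
%ΔP = (18 − 16) / 16 × 100 = +12.5%.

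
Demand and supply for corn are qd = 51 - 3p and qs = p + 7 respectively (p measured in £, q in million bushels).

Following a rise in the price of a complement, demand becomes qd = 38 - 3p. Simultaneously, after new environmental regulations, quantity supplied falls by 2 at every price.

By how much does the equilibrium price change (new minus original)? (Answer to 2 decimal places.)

-2.75

Initially, 51 - 3p = p + 7, so 44 = 4p and p = 11, q = 18.
With the change applied: demand qd = 38 - 3p, supply qs = p + 5.
Setting them equal: 38 - 3p = p + 5 → 33 = 4p, so p = 8.25 and q = 13.25.
Δp = 8.25 − 11 = -2.75.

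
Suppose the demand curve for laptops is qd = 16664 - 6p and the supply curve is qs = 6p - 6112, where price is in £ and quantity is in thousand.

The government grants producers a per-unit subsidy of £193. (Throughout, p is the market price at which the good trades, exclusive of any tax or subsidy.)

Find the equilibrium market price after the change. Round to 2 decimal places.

1801.50

Initially, 16664 - 6p = 6p - 6112, so 22776 = 12p and p = 1898, q = 5276.
Since sellers receive the price plus the subsidy, the effective supply curve becomes qs = 6p - 4954.
Setting them equal: 16664 - 6p = 6p - 4954 → 21618 = 12p, so p = 1801.5 and q = 5855.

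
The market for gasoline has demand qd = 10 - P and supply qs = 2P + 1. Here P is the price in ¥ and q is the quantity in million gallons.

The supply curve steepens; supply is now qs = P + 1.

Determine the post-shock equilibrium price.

Solve the original market: 10 - P = 2P + 1, hence P = 3 and q = 7.
The new curves are qd = 10 - P (demand) and qs = P + 1 (supply).
Clearing the new market: 10 - P = P + 1, so P = 4.5 and q = 5.5.

4.5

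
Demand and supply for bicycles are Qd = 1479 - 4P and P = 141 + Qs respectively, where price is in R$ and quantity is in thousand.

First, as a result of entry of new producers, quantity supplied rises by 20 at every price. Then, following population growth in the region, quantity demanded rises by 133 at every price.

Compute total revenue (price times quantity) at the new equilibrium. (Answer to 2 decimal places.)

Initially, 1479 - 4P = P - 141, so 1620 = 5P and P = 324, Q = 183.
After the shift, demand is Qd = 1612 - 4P and supply is Qs = P - 121.
Clearing the new market: 1612 - 4P = P - 121, so P = 346.6 and Q = 225.6.
New expenditure = 346.6 × 225.6 = 78192.96.

78192.96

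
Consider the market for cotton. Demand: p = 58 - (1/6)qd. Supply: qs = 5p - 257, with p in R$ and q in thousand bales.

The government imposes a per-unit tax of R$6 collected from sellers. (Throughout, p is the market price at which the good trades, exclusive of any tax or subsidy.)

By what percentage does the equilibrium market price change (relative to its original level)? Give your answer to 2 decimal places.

+4.96

Initially, 348 - 6p = 5p - 257, so 605 = 11p and p = 55, q = 18.
Since sellers keep the price net of the tax, the effective supply curve becomes qs = 5p - 287.
Setting them equal: 348 - 6p = 5p - 287 → 635 = 11p, so p = 635/11 ≈ 57.7273 and q = 18/11 ≈ 1.6364.
%Δp = (57.7273 − 55) / 55 × 100 = +4.96%.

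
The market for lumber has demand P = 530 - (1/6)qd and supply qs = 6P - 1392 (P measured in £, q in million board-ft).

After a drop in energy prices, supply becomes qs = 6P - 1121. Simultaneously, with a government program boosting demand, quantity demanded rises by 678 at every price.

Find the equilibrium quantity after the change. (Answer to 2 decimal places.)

1368.50

Original equilibrium: 3180 - 6P = 6P - 1392 gives 4572 = 12P, so P = 381 and q = 894.
After the shift, demand is qd = 3858 - 6P and supply is qs = 6P - 1121.
Clearing the new market: 3858 - 6P = 6P - 1121, so P = 4979/12 ≈ 414.9167 and q = 1368.5.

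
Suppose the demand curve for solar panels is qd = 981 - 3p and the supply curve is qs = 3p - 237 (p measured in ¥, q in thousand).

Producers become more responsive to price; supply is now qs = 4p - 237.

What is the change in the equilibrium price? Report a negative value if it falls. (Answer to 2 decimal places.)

-29.00

Solve the original market: 981 - 3p = 3p - 237, hence p = 203 and q = 372.
The new curves are qd = 981 - 3p (demand) and qs = 4p - 237 (supply).
Clearing the new market: 981 - 3p = 4p - 237, so p = 174 and q = 459.
Δp = 174 − 203 = -29.00.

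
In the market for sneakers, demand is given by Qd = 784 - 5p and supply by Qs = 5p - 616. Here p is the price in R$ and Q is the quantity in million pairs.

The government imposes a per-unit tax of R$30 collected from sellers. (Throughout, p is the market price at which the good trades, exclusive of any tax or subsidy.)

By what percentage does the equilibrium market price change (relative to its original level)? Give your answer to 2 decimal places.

Solve the original market: 784 - 5p = 5p - 616, hence p = 140 and Q = 84.
Since sellers keep the price net of the tax, the effective supply curve becomes Qs = 5p - 766.
Setting them equal: 784 - 5p = 5p - 766 → 1550 = 10p, so p = 155 and Q = 9.
%Δp = (155 − 140) / 140 × 100 = +10.71%.

+10.71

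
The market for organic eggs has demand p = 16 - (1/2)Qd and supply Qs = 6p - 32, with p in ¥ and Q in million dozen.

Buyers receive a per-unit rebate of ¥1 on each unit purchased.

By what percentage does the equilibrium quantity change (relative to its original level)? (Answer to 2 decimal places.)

+9.38

Initially, 32 - 2p = 6p - 32, so 64 = 8p and p = 8, Q = 16.
Since buyers' out-of-pocket price is the market price minus the rebate, the effective demand curve becomes Qd = 34 - 2p.
New equilibrium: 34 - 2p = 6p - 32 ⇒ 66 = 8p ⇒ p = 8.25, Q = 17.5.
%ΔQ = (17.5 − 16) / 16 × 100 = +9.38%.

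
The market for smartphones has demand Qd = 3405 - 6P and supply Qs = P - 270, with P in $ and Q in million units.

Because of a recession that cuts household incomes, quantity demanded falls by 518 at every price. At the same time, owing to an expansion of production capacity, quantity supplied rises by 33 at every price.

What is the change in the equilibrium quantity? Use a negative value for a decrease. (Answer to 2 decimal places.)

-45.71

Solve the original market: 3405 - 6P = P - 270, hence P = 525 and Q = 255.
With the change applied: demand Qd = 2887 - 6P, supply Qs = P - 237.
New equilibrium: 2887 - 6P = P - 237 ⇒ 3124 = 7P ⇒ P = 3124/7 ≈ 446.2857, Q = 1465/7 ≈ 209.2857.
ΔQ = 209.2857 − 255 = -45.71.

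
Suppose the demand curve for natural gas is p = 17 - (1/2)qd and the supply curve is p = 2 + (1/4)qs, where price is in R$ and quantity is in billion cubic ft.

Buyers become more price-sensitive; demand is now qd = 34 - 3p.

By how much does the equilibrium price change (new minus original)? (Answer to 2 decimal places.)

-1.00

Solve the original market: 34 - 2p = 4p - 8, hence p = 7 and q = 20.
With the change applied: demand qd = 34 - 3p, supply qs = 4p - 8.
Equate the new curves: 34 - 3p = 4p - 8, giving 42 = 7p, p = 6, q = 16.
Δp = 6 − 7 = -1.00.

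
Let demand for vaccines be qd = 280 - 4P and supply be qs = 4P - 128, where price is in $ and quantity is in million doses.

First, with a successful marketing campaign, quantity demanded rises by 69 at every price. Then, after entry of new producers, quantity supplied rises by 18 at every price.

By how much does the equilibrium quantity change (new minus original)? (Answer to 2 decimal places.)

+43.50

Original equilibrium: 280 - 4P = 4P - 128 gives 408 = 8P, so P = 51 and q = 76.
The shock moves the curves to qd = 349 - 4P and qs = 4P - 110.
Clearing the new market: 349 - 4P = 4P - 110, so P = 57.375 and q = 119.5.
Δq = 119.5 − 76 = +43.50.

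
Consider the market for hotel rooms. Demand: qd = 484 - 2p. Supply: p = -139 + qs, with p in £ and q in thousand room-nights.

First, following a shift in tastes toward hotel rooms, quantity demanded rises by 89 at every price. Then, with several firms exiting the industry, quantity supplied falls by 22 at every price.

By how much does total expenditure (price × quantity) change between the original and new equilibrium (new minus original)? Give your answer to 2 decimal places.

Initially, 484 - 2p = p + 139, so 345 = 3p and p = 115, q = 254.
The shock moves the curves to qd = 573 - 2p and qs = p + 117.
New equilibrium: 573 - 2p = p + 117 ⇒ 456 = 3p ⇒ p = 152, q = 269.
Expenditure moves from 115×254 = 29210 to 152×269 = 40888; change = +11678.00.

+11678.00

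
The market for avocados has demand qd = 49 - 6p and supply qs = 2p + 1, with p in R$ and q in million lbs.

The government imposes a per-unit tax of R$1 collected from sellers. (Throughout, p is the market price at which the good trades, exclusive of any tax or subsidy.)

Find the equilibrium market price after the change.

Original equilibrium: 49 - 6p = 2p + 1 gives 48 = 8p, so p = 6 and q = 13.
Since sellers keep the price net of the tax, the effective supply curve becomes qs = 2p - 1.
New equilibrium: 49 - 6p = 2p - 1 ⇒ 50 = 8p ⇒ p = 6.25, q = 11.5.

6.25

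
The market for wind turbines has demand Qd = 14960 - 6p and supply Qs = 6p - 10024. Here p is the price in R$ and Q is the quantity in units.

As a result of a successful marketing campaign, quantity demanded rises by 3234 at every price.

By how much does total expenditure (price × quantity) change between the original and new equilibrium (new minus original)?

Solve the original market: 14960 - 6p = 6p - 10024, hence p = 2082 and Q = 2468.
After the shift, demand is Qd = 18194 - 6p and supply is Qs = 6p - 10024.
Clearing the new market: 18194 - 6p = 6p - 10024, so p = 2351.5 and Q = 4085.
Expenditure moves from 2082×2468 = 5138376 to 2351.5×4085 = 9605877.5; change = +4467501.5.

+4467501.5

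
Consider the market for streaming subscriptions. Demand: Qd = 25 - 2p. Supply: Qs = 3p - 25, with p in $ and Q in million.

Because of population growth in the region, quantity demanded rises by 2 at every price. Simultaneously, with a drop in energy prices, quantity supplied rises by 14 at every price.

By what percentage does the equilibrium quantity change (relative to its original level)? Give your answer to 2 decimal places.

Before the shock: 25 - 2p = 3p - 25 ⇒ 50 = 5p ⇒ p = 10, Q = 5.
With the change applied: demand Qd = 27 - 2p, supply Qs = 3p - 11.
Clearing the new market: 27 - 2p = 3p - 11, so p = 7.6 and Q = 11.8.
%ΔQ = (11.8 − 5) / 5 × 100 = +136.00%.

+136.00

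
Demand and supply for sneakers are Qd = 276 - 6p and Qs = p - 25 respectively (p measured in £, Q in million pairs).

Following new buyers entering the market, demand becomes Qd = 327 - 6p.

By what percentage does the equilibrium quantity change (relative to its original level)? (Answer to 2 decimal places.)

+40.48

Solve the original market: 276 - 6p = p - 25, hence p = 43 and Q = 18.
With the change applied: demand Qd = 327 - 6p, supply Qs = p - 25.
New equilibrium: 327 - 6p = p - 25 ⇒ 352 = 7p ⇒ p = 352/7 ≈ 50.2857, Q = 177/7 ≈ 25.2857.
%ΔQ = (25.2857 − 18) / 18 × 100 = +40.48%.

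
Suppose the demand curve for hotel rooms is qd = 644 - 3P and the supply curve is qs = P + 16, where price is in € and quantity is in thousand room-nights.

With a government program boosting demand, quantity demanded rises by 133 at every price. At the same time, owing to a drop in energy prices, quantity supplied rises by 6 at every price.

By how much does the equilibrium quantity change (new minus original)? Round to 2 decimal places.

+37.75

Before the shock: 644 - 3P = P + 16 ⇒ 628 = 4P ⇒ P = 157, q = 173.
The shock moves the curves to qd = 777 - 3P and qs = P + 22.
Equate the new curves: 777 - 3P = P + 22, giving 755 = 4P, P = 188.75, q = 210.75.
Δq = 210.75 − 173 = +37.75.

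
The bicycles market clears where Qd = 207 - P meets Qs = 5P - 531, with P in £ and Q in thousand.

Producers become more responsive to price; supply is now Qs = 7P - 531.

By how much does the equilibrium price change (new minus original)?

Solve the original market: 207 - P = 5P - 531, hence P = 123 and Q = 84.
With the change applied: demand Qd = 207 - P, supply Qs = 7P - 531.
New equilibrium: 207 - P = 7P - 531 ⇒ 738 = 8P ⇒ P = 92.25, Q = 114.75.
ΔP = 92.25 − 123 = -30.75.

-30.75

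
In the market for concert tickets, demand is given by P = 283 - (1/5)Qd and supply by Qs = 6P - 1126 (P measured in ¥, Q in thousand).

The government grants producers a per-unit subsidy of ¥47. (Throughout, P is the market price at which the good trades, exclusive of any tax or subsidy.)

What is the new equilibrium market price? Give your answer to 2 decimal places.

205.36

Initially, 1415 - 5P = 6P - 1126, so 2541 = 11P and P = 231, Q = 260.
Since sellers receive the price plus the subsidy, the effective supply curve becomes Qs = 6P - 844.
Clearing the new market: 1415 - 5P = 6P - 844, so P = 2259/11 ≈ 205.3636 and Q = 4270/11 ≈ 388.1818.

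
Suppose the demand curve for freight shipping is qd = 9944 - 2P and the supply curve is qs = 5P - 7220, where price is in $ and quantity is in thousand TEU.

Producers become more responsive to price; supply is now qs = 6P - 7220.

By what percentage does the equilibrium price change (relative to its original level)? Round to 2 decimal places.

Original equilibrium: 9944 - 2P = 5P - 7220 gives 17164 = 7P, so P = 2452 and q = 5040.
With the change applied: demand qd = 9944 - 2P, supply qs = 6P - 7220.
Equate the new curves: 9944 - 2P = 6P - 7220, giving 17164 = 8P, P = 2145.5, q = 5653.
%ΔP = (2145.5 − 2452) / 2452 × 100 = -12.50%.

-12.50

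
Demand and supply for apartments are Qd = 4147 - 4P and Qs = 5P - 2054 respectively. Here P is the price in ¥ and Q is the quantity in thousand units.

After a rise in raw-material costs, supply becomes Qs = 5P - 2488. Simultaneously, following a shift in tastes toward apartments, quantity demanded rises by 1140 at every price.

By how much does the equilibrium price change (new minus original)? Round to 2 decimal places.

Solve the original market: 4147 - 4P = 5P - 2054, hence P = 689 and Q = 1391.
With the change applied: demand Qd = 5287 - 4P, supply Qs = 5P - 2488.
Clearing the new market: 5287 - 4P = 5P - 2488, so P = 7775/9 ≈ 863.8889 and Q = 16483/9 ≈ 1831.4444.
ΔP = 863.8889 − 689 = +174.89.

+174.89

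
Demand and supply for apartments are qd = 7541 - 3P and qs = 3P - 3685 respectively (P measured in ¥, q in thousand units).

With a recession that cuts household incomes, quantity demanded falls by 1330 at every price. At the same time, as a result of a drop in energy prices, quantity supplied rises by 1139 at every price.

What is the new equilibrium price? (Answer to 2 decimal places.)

Original equilibrium: 7541 - 3P = 3P - 3685 gives 11226 = 6P, so P = 1871 and q = 1928.
The new curves are qd = 6211 - 3P (demand) and qs = 3P - 2546 (supply).
Setting them equal: 6211 - 3P = 3P - 2546 → 8757 = 6P, so P = 1459.5 and q = 1832.5.

1459.50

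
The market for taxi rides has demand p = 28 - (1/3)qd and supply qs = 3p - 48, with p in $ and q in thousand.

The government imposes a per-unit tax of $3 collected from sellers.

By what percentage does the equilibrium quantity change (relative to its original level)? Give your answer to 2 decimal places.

Initially, 84 - 3p = 3p - 48, so 132 = 6p and p = 22, q = 18.
Since sellers keep the price net of the tax, the effective supply curve becomes qs = 3p - 57.
Equate the new curves: 84 - 3p = 3p - 57, giving 141 = 6p, p = 23.5, q = 13.5.
%Δq = (13.5 − 18) / 18 × 100 = -25.00%.

-25.00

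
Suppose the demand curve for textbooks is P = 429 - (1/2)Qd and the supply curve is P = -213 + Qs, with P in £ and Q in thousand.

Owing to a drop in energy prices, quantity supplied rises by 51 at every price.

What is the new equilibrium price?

198

Original equilibrium: 858 - 2P = P + 213 gives 645 = 3P, so P = 215 and Q = 428.
After the shift, demand is Qd = 858 - 2P and supply is Qs = P + 264.
Clearing the new market: 858 - 2P = P + 264, so P = 198 and Q = 462.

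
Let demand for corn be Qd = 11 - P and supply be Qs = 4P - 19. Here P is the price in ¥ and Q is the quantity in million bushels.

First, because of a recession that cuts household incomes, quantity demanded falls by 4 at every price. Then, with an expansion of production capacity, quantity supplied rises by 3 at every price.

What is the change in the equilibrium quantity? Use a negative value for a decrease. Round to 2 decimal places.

Before the shock: 11 - P = 4P - 19 ⇒ 30 = 5P ⇒ P = 6, Q = 5.
After the shift, demand is Qd = 7 - P and supply is Qs = 4P - 16.
New equilibrium: 7 - P = 4P - 16 ⇒ 23 = 5P ⇒ P = 4.6, Q = 2.4.
ΔQ = 2.4 − 5 = -2.60.

-2.60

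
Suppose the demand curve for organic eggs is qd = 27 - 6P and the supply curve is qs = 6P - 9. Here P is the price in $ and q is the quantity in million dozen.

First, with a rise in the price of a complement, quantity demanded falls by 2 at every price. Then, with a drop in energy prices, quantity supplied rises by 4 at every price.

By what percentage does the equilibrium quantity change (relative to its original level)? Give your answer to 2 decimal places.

Initially, 27 - 6P = 6P - 9, so 36 = 12P and P = 3, q = 9.
After the shift, demand is qd = 25 - 6P and supply is qs = 6P - 5.
Clearing the new market: 25 - 6P = 6P - 5, so P = 2.5 and q = 10.
%Δq = (10 − 9) / 9 × 100 = +11.11%.

+11.11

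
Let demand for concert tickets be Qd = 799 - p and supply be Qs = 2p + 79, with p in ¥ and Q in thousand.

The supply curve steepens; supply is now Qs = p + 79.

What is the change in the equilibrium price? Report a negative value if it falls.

+120

Before the shock: 799 - p = 2p + 79 ⇒ 720 = 3p ⇒ p = 240, Q = 559.
With the change applied: demand Qd = 799 - p, supply Qs = p + 79.
Equate the new curves: 799 - p = p + 79, giving 720 = 2p, p = 360, Q = 439.
Δp = 360 − 240 = +120.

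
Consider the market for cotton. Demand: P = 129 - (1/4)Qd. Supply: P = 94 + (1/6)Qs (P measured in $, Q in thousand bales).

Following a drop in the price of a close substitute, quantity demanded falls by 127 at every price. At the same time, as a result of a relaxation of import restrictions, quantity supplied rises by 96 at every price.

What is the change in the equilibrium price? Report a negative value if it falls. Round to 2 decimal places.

-22.30

Solve the original market: 516 - 4P = 6P - 564, hence P = 108 and Q = 84.
With the change applied: demand Qd = 389 - 4P, supply Qs = 6P - 468.
Equate the new curves: 389 - 4P = 6P - 468, giving 857 = 10P, P = 85.7, Q = 46.2.
ΔP = 85.7 − 108 = -22.30.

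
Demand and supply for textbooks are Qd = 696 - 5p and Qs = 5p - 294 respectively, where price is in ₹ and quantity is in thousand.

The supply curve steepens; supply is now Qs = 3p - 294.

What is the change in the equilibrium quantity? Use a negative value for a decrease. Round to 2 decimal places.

-123.75

Original equilibrium: 696 - 5p = 5p - 294 gives 990 = 10p, so p = 99 and Q = 201.
The new curves are Qd = 696 - 5p (demand) and Qs = 3p - 294 (supply).
Clearing the new market: 696 - 5p = 3p - 294, so p = 123.75 and Q = 77.25.
ΔQ = 77.25 − 201 = -123.75.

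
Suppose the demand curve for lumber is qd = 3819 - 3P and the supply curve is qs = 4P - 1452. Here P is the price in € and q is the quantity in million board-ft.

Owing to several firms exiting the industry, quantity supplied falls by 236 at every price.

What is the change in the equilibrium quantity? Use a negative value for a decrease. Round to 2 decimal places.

Solve the original market: 3819 - 3P = 4P - 1452, hence P = 753 and q = 1560.
After the shift, demand is qd = 3819 - 3P and supply is qs = 4P - 1688.
Equate the new curves: 3819 - 3P = 4P - 1688, giving 5507 = 7P, P = 5507/7 ≈ 786.7143, q = 10212/7 ≈ 1458.8571.
Δq = 1458.8571 − 1560 = -101.14.

-101.14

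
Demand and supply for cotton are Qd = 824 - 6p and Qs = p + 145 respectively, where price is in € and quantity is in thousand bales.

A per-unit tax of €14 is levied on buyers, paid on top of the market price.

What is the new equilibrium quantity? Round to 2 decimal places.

Initially, 824 - 6p = p + 145, so 679 = 7p and p = 97, Q = 242.
Since buyers pay the price plus the tax, the effective demand curve becomes Qd = 740 - 6p.
New equilibrium: 740 - 6p = p + 145 ⇒ 595 = 7p ⇒ p = 85, Q = 230.

230.00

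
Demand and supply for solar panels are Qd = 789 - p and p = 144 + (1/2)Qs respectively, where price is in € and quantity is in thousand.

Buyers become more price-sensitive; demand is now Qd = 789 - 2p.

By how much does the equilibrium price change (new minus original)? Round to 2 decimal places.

-89.75

Initially, 789 - p = 2p - 288, so 1077 = 3p and p = 359, Q = 430.
After the shift, demand is Qd = 789 - 2p and supply is Qs = 2p - 288.
New equilibrium: 789 - 2p = 2p - 288 ⇒ 1077 = 4p ⇒ p = 269.25, Q = 250.5.
Δp = 269.25 − 359 = -89.75.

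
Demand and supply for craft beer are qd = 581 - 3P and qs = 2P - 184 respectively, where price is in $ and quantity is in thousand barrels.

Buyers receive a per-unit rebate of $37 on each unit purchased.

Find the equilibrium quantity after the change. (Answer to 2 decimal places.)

166.40

Solve the original market: 581 - 3P = 2P - 184, hence P = 153 and q = 122.
Since buyers' out-of-pocket price is the market price minus the rebate, the effective demand curve becomes qd = 692 - 3P.
Setting them equal: 692 - 3P = 2P - 184 → 876 = 5P, so P = 175.2 and q = 166.4.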